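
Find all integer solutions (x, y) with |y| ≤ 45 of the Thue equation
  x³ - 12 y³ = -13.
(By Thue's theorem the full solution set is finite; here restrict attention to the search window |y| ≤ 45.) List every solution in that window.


The equation is x³ - 12y³ = -13. For fixed y, x³ = 12·y³ − 13, so a solution requires the RHS to be a perfect cube.
Strategy: iterate y from -45 to 45, compute RHS = 12·y³ − 13, and check whether it is a (positive or negative) perfect cube.
Check small values of y:
  y = 0: RHS = -13 is not a perfect cube.
  y = 1: RHS = -1 = (-1)³ ⇒ x = -1 works.
  y = -1: RHS = -25 is not a perfect cube.
  y = 2: RHS = 83 is not a perfect cube.
  y = -2: RHS = -109 is not a perfect cube.
  y = 3: RHS = 311 is not a perfect cube.
  y = -3: RHS = -337 is not a perfect cube.
Continuing the search up to |y| = 45 finds no further solutions beyond those listed.
Collected solutions: (-1, 1).

Solutions (with |y| ≤ 45): (-1, 1).


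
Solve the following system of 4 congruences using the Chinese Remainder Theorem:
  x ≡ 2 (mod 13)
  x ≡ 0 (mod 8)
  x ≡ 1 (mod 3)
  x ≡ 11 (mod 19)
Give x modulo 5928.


Product of moduli M = 13 · 8 · 3 · 19 = 5928.
Merge one congruence at a time:
  Start: x ≡ 2 (mod 13).
  Combine with x ≡ 0 (mod 8); new modulus lcm = 104.
    Write x = 2 + 13·t and substitute into x ≡ 0 (mod 8): 13·t ≡ 0 − 2 = -2 (mod 8).
    Reduce coefficients mod 8: 5·t ≡ 6 (mod 8).
    The inverse of 5 mod 8 is 5 (since 5·5 = 25 = 3·8 + 1), so t ≡ 5·6 = 30 ≡ 6 (mod 8).
    Then x = 2 + 13·6 = 80, valid modulo lcm(13, 8) = 104: x ≡ 80 (mod 104).
  Combine with x ≡ 1 (mod 3); new modulus lcm = 312.
    Write x = 80 + 104·t and substitute into x ≡ 1 (mod 3): 104·t ≡ 1 − 80 = -79 (mod 3).
    Reduce coefficients mod 3: 2·t ≡ 2 (mod 3).
    The inverse of 2 mod 3 is 2 (since 2·2 = 4 = 1·3 + 1), so t ≡ 2·2 = 4 ≡ 1 (mod 3).
    Then x = 80 + 104·1 = 184, valid modulo lcm(104, 3) = 312: x ≡ 184 (mod 312).
  Combine with x ≡ 11 (mod 19); new modulus lcm = 5928.
    Write x = 184 + 312·t and substitute into x ≡ 11 (mod 19): 312·t ≡ 11 − 184 = -173 (mod 19).
    Reduce coefficients mod 19: 8·t ≡ 17 (mod 19).
    The inverse of 8 mod 19 is 12 (since 8·12 = 96 = 5·19 + 1), so t ≡ 12·17 = 204 ≡ 14 (mod 19).
    Then x = 184 + 312·14 = 4552, valid modulo lcm(312, 19) = 5928: x ≡ 4552 (mod 5928).
Verify against each original: 4552 mod 13 = 2, 4552 mod 8 = 0, 4552 mod 3 = 1, 4552 mod 19 = 11.

x ≡ 4552 (mod 5928).


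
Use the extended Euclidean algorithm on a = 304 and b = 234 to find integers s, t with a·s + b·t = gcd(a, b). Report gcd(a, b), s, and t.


Euclidean algorithm on (304, 234) — divide until remainder is 0:
  304 = 1 · 234 + 70
  234 = 3 · 70 + 24
  70 = 2 · 24 + 22
  24 = 1 · 22 + 2
  22 = 11 · 2 + 0
gcd(304, 234) = 2.
Track Bezout coefficients alongside the remainders: start with r₀ = 304 = a·1 + b·0 (s = 1, t = 0) and r₁ = 234 = a·0 + b·1 (s = 0, t = 1); each new remainder r_{k+1} = r_{k-1} − q_k·r_k inherits s_{k+1} = s_{k-1} − q_k·s_k, t_{k+1} = t_{k-1} − q_k·t_k, so r_k = a·s_k + b·t_k at every step:
  q = 1: r = 70, s = 1 − 1·0 = 1, t = 0 − 1·1 = -1  (check: 304·1 + 234·(-1) = 70)
  q = 3: r = 24, s = 0 − 3·1 = -3, t = 1 − 3·(-1) = 4  (check: 304·(-3) + 234·4 = 24)
  q = 2: r = 22, s = 1 − 2·(-3) = 7, t = -1 − 2·4 = -9  (check: 304·7 + 234·(-9) = 22)
  q = 1: r = 2, s = -3 − 1·7 = -10, t = 4 − 1·(-9) = 13  (check: 304·(-10) + 234·13 = 2)
The row with r = 2 (the gcd) gives the Bezout coefficients s = -10, t = 13.
Result: 304 · (-10) + 234 · (13) = 2.

gcd(304, 234) = 2; s = -10, t = 13 (check: 304·(-10) + 234·13 = 2).


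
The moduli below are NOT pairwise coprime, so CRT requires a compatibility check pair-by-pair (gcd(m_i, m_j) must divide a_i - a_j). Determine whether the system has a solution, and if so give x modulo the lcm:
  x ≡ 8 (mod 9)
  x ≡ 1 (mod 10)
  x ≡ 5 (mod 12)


Moduli 9, 10, 12 are not pairwise coprime, so CRT works modulo lcm(m_i) when all pairwise compatibility conditions hold.
Pairwise compatibility: gcd(m_i, m_j) must divide a_i - a_j for every pair.
Merge one congruence at a time:
  Start: x ≡ 8 (mod 9).
  Combine with x ≡ 1 (mod 10): gcd(9, 10) = 1; 1 - 8 = -7, which IS divisible by 1, so compatible.
    Write x = 8 + 9·t and substitute into x ≡ 1 (mod 10): 9·t ≡ 1 − 8 = -7 (mod 10).
    Reduce coefficients mod 10: 9·t ≡ 3 (mod 10).
    The inverse of 9 mod 10 is 9 (since 9·9 = 81 = 8·10 + 1), so t ≡ 9·3 = 27 ≡ 7 (mod 10).
    Then x = 8 + 9·7 = 71, valid modulo lcm(9, 10) = 90: x ≡ 71 (mod 90).
  Combine with x ≡ 5 (mod 12): gcd(90, 12) = 6; 5 - 71 = -66, which IS divisible by 6, so compatible.
    Write x = 71 + 90·t and substitute into x ≡ 5 (mod 12): 90·t ≡ 5 − 71 = -66 (mod 12).
    Divide the congruence (and modulus) by g = 6: 15·t ≡ -11 (mod 2).
    Reduce coefficients mod 2: 1·t ≡ 1 (mod 2).
    So t ≡ 1 (mod 2).
    Then x = 71 + 90·1 = 161, valid modulo lcm(90, 12) = 180: x ≡ 161 (mod 180).
Verify: 161 mod 9 = 8, 161 mod 10 = 1, 161 mod 12 = 5.

x ≡ 161 (mod 180).


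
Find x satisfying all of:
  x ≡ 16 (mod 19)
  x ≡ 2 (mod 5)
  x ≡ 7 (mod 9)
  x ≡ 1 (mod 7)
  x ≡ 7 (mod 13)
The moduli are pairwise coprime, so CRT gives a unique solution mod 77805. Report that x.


Product of moduli M = 19 · 5 · 9 · 7 · 13 = 77805.
Merge one congruence at a time:
  Start: x ≡ 16 (mod 19).
  Combine with x ≡ 2 (mod 5); new modulus lcm = 95.
    Write x = 16 + 19·t and substitute into x ≡ 2 (mod 5): 19·t ≡ 2 − 16 = -14 (mod 5).
    Reduce coefficients mod 5: 4·t ≡ 1 (mod 5).
    The inverse of 4 mod 5 is 4 (since 4·4 = 16 = 3·5 + 1), so t ≡ 4·1 = 4 ≡ 4 (mod 5).
    Then x = 16 + 19·4 = 92, valid modulo lcm(19, 5) = 95: x ≡ 92 (mod 95).
  Combine with x ≡ 7 (mod 9); new modulus lcm = 855.
    Write x = 92 + 95·t and substitute into x ≡ 7 (mod 9): 95·t ≡ 7 − 92 = -85 (mod 9).
    Reduce coefficients mod 9: 5·t ≡ 5 (mod 9).
    The inverse of 5 mod 9 is 2 (since 5·2 = 10 = 1·9 + 1), so t ≡ 2·5 = 10 ≡ 1 (mod 9).
    Then x = 92 + 95·1 = 187, valid modulo lcm(95, 9) = 855: x ≡ 187 (mod 855).
  Combine with x ≡ 1 (mod 7); new modulus lcm = 5985.
    Write x = 187 + 855·t and substitute into x ≡ 1 (mod 7): 855·t ≡ 1 − 187 = -186 (mod 7).
    Reduce coefficients mod 7: 1·t ≡ 3 (mod 7).
    So t ≡ 3 (mod 7).
    Then x = 187 + 855·3 = 2752, valid modulo lcm(855, 7) = 5985: x ≡ 2752 (mod 5985).
  Combine with x ≡ 7 (mod 13); new modulus lcm = 77805.
    Write x = 2752 + 5985·t and substitute into x ≡ 7 (mod 13): 5985·t ≡ 7 − 2752 = -2745 (mod 13).
    Reduce coefficients mod 13: 5·t ≡ 11 (mod 13).
    The inverse of 5 mod 13 is 8 (since 5·8 = 40 = 3·13 + 1), so t ≡ 8·11 = 88 ≡ 10 (mod 13).
    Then x = 2752 + 5985·10 = 62602, valid modulo lcm(5985, 13) = 77805: x ≡ 62602 (mod 77805).
Verify against each original: 62602 mod 19 = 16, 62602 mod 5 = 2, 62602 mod 9 = 7, 62602 mod 7 = 1, 62602 mod 13 = 7.

x ≡ 62602 (mod 77805).


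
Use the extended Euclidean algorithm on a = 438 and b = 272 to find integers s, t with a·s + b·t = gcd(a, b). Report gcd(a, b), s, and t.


Euclidean algorithm on (438, 272) — divide until remainder is 0:
  438 = 1 · 272 + 166
  272 = 1 · 166 + 106
  166 = 1 · 106 + 60
  106 = 1 · 60 + 46
  60 = 1 · 46 + 14
  46 = 3 · 14 + 4
  14 = 3 · 4 + 2
  4 = 2 · 2 + 0
gcd(438, 272) = 2.
Track Bezout coefficients alongside the remainders: start with r₀ = 438 = a·1 + b·0 (s = 1, t = 0) and r₁ = 272 = a·0 + b·1 (s = 0, t = 1); each new remainder r_{k+1} = r_{k-1} − q_k·r_k inherits s_{k+1} = s_{k-1} − q_k·s_k, t_{k+1} = t_{k-1} − q_k·t_k, so r_k = a·s_k + b·t_k at every step:
  q = 1: r = 166, s = 1 − 1·0 = 1, t = 0 − 1·1 = -1  (check: 438·1 + 272·(-1) = 166)
  q = 1: r = 106, s = 0 − 1·1 = -1, t = 1 − 1·(-1) = 2  (check: 438·(-1) + 272·2 = 106)
  q = 1: r = 60, s = 1 − 1·(-1) = 2, t = -1 − 1·2 = -3  (check: 438·2 + 272·(-3) = 60)
  q = 1: r = 46, s = -1 − 1·2 = -3, t = 2 − 1·(-3) = 5  (check: 438·(-3) + 272·5 = 46)
  q = 1: r = 14, s = 2 − 1·(-3) = 5, t = -3 − 1·5 = -8  (check: 438·5 + 272·(-8) = 14)
  q = 3: r = 4, s = -3 − 3·5 = -18, t = 5 − 3·(-8) = 29  (check: 438·(-18) + 272·29 = 4)
  q = 3: r = 2, s = 5 − 3·(-18) = 59, t = -8 − 3·29 = -95  (check: 438·59 + 272·(-95) = 2)
The row with r = 2 (the gcd) gives the Bezout coefficients s = 59, t = -95.
Result: 438 · (59) + 272 · (-95) = 2.

gcd(438, 272) = 2; s = 59, t = -95 (check: 438·59 + 272·(-95) = 2).


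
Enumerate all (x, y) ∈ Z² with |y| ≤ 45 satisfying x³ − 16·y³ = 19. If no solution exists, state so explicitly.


The equation is x³ - 16y³ = 19. For fixed y, x³ = 16·y³ + 19, so a solution requires the RHS to be a perfect cube.
Strategy: iterate y from -45 to 45, compute RHS = 16·y³ + 19, and check whether it is a (positive or negative) perfect cube.
Check small values of y:
  y = 0: RHS = 19 is not a perfect cube.
  y = 1: RHS = 35 is not a perfect cube.
  y = -1: RHS = 3 is not a perfect cube.
  y = 2: RHS = 147 is not a perfect cube.
  y = -2: RHS = -109 is not a perfect cube.
  y = 3: RHS = 451 is not a perfect cube.
  y = -3: RHS = -413 is not a perfect cube.
Continuing the search up to |y| = 45 finds no solutions either.
No (x, y) in the scanned range satisfies the equation.

No integer solutions with |y| ≤ 45.


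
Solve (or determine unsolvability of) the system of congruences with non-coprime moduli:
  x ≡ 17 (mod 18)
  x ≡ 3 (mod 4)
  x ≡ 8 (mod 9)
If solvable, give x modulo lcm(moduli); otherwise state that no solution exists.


Moduli 18, 4, 9 are not pairwise coprime, so CRT works modulo lcm(m_i) when all pairwise compatibility conditions hold.
Pairwise compatibility: gcd(m_i, m_j) must divide a_i - a_j for every pair.
Merge one congruence at a time:
  Start: x ≡ 17 (mod 18).
  Combine with x ≡ 3 (mod 4): gcd(18, 4) = 2; 3 - 17 = -14, which IS divisible by 2, so compatible.
    Write x = 17 + 18·t and substitute into x ≡ 3 (mod 4): 18·t ≡ 3 − 17 = -14 (mod 4).
    Divide the congruence (and modulus) by g = 2: 9·t ≡ -7 (mod 2).
    Reduce coefficients mod 2: 1·t ≡ 1 (mod 2).
    So t ≡ 1 (mod 2).
    Then x = 17 + 18·1 = 35, valid modulo lcm(18, 4) = 36: x ≡ 35 (mod 36).
  Combine with x ≡ 8 (mod 9): gcd(36, 9) = 9; 8 - 35 = -27, which IS divisible by 9, so compatible.
    Write x = 35 + 36·t and substitute into x ≡ 8 (mod 9): 36·t ≡ 8 − 35 = -27 (mod 9).
    Divide the congruence (and modulus) by g = 9: 4·t ≡ -3 (mod 1).
    Modulo 1 every t works; take t = 0.
    Then x = 35 + 36·0 = 35, valid modulo lcm(36, 9) = 36: x ≡ 35 (mod 36).
Verify: 35 mod 18 = 17, 35 mod 4 = 3, 35 mod 9 = 8.

x ≡ 35 (mod 36).


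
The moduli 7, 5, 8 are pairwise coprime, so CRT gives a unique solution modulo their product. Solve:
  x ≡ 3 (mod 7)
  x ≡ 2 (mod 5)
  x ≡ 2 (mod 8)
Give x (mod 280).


Moduli 7, 5, 8 are pairwise coprime; by CRT there is a unique solution modulo M = 7 · 5 · 8 = 280.
Solve pairwise, accumulating the modulus:
  Start with x ≡ 3 (mod 7).
  Combine with x ≡ 2 (mod 5): since gcd(7, 5) = 1, we get a unique residue mod 35.
    Write x = 3 + 7·t and substitute into x ≡ 2 (mod 5): 7·t ≡ 2 − 3 = -1 (mod 5).
    Reduce coefficients mod 5: 2·t ≡ 4 (mod 5).
    The inverse of 2 mod 5 is 3 (since 2·3 = 6 = 1·5 + 1), so t ≡ 3·4 = 12 ≡ 2 (mod 5).
    Then x = 3 + 7·2 = 17, valid modulo lcm(7, 5) = 35: x ≡ 17 (mod 35).
  Combine with x ≡ 2 (mod 8): since gcd(35, 8) = 1, we get a unique residue mod 280.
    Write x = 17 + 35·t and substitute into x ≡ 2 (mod 8): 35·t ≡ 2 − 17 = -15 (mod 8).
    Reduce coefficients mod 8: 3·t ≡ 1 (mod 8).
    The inverse of 3 mod 8 is 3 (since 3·3 = 9 = 1·8 + 1), so t ≡ 3·1 = 3 ≡ 3 (mod 8).
    Then x = 17 + 35·3 = 122, valid modulo lcm(35, 8) = 280: x ≡ 122 (mod 280).
Verify: 122 mod 7 = 3 ✓, 122 mod 5 = 2 ✓, 122 mod 8 = 2 ✓.

x ≡ 122 (mod 280).


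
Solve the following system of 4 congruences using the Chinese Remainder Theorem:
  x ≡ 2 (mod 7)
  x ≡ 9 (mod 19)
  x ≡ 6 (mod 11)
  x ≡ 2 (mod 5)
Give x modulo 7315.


Product of moduli M = 7 · 19 · 11 · 5 = 7315.
Merge one congruence at a time:
  Start: x ≡ 2 (mod 7).
  Combine with x ≡ 9 (mod 19); new modulus lcm = 133.
    Write x = 2 + 7·t and substitute into x ≡ 9 (mod 19): 7·t ≡ 9 − 2 = 7 (mod 19).
    The inverse of 7 mod 19 is 11 (since 7·11 = 77 = 4·19 + 1), so t ≡ 11·7 = 77 ≡ 1 (mod 19).
    Then x = 2 + 7·1 = 9, valid modulo lcm(7, 19) = 133: x ≡ 9 (mod 133).
  Combine with x ≡ 6 (mod 11); new modulus lcm = 1463.
    Write x = 9 + 133·t and substitute into x ≡ 6 (mod 11): 133·t ≡ 6 − 9 = -3 (mod 11).
    Reduce coefficients mod 11: 1·t ≡ 8 (mod 11).
    So t ≡ 8 (mod 11).
    Then x = 9 + 133·8 = 1073, valid modulo lcm(133, 11) = 1463: x ≡ 1073 (mod 1463).
  Combine with x ≡ 2 (mod 5); new modulus lcm = 7315.
    Write x = 1073 + 1463·t and substitute into x ≡ 2 (mod 5): 1463·t ≡ 2 − 1073 = -1071 (mod 5).
    Reduce coefficients mod 5: 3·t ≡ 4 (mod 5).
    The inverse of 3 mod 5 is 2 (since 3·2 = 6 = 1·5 + 1), so t ≡ 2·4 = 8 ≡ 3 (mod 5).
    Then x = 1073 + 1463·3 = 5462, valid modulo lcm(1463, 5) = 7315: x ≡ 5462 (mod 7315).
Verify against each original: 5462 mod 7 = 2, 5462 mod 19 = 9, 5462 mod 11 = 6, 5462 mod 5 = 2.

x ≡ 5462 (mod 7315).


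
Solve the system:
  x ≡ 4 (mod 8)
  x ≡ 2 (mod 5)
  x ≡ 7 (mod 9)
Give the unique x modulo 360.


Moduli 8, 5, 9 are pairwise coprime; by CRT there is a unique solution modulo M = 8 · 5 · 9 = 360.
Solve pairwise, accumulating the modulus:
  Start with x ≡ 4 (mod 8).
  Combine with x ≡ 2 (mod 5): since gcd(8, 5) = 1, we get a unique residue mod 40.
    Write x = 4 + 8·t and substitute into x ≡ 2 (mod 5): 8·t ≡ 2 − 4 = -2 (mod 5).
    Reduce coefficients mod 5: 3·t ≡ 3 (mod 5).
    The inverse of 3 mod 5 is 2 (since 3·2 = 6 = 1·5 + 1), so t ≡ 2·3 = 6 ≡ 1 (mod 5).
    Then x = 4 + 8·1 = 12, valid modulo lcm(8, 5) = 40: x ≡ 12 (mod 40).
  Combine with x ≡ 7 (mod 9): since gcd(40, 9) = 1, we get a unique residue mod 360.
    Write x = 12 + 40·t and substitute into x ≡ 7 (mod 9): 40·t ≡ 7 − 12 = -5 (mod 9).
    Reduce coefficients mod 9: 4·t ≡ 4 (mod 9).
    The inverse of 4 mod 9 is 7 (since 4·7 = 28 = 3·9 + 1), so t ≡ 7·4 = 28 ≡ 1 (mod 9).
    Then x = 12 + 40·1 = 52, valid modulo lcm(40, 9) = 360: x ≡ 52 (mod 360).
Verify: 52 mod 8 = 4 ✓, 52 mod 5 = 2 ✓, 52 mod 9 = 7 ✓.

x ≡ 52 (mod 360).


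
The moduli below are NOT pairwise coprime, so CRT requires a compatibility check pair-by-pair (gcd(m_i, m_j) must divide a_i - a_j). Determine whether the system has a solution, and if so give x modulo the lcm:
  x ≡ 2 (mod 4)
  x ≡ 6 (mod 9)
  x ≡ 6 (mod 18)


Moduli 4, 9, 18 are not pairwise coprime, so CRT works modulo lcm(m_i) when all pairwise compatibility conditions hold.
Pairwise compatibility: gcd(m_i, m_j) must divide a_i - a_j for every pair.
Merge one congruence at a time:
  Start: x ≡ 2 (mod 4).
  Combine with x ≡ 6 (mod 9): gcd(4, 9) = 1; 6 - 2 = 4, which IS divisible by 1, so compatible.
    Write x = 2 + 4·t and substitute into x ≡ 6 (mod 9): 4·t ≡ 6 − 2 = 4 (mod 9).
    The inverse of 4 mod 9 is 7 (since 4·7 = 28 = 3·9 + 1), so t ≡ 7·4 = 28 ≡ 1 (mod 9).
    Then x = 2 + 4·1 = 6, valid modulo lcm(4, 9) = 36: x ≡ 6 (mod 36).
  Combine with x ≡ 6 (mod 18): gcd(36, 18) = 18; 6 - 6 = 0, which IS divisible by 18, so compatible.
    Write x = 6 + 36·t and substitute into x ≡ 6 (mod 18): 36·t ≡ 6 − 6 = 0 (mod 18).
    Divide the congruence (and modulus) by g = 18: 2·t ≡ 0 (mod 1).
    Modulo 1 every t works; take t = 0.
    Then x = 6 + 36·0 = 6, valid modulo lcm(36, 18) = 36: x ≡ 6 (mod 36).
Verify: 6 mod 4 = 2, 6 mod 9 = 6, 6 mod 18 = 6.

x ≡ 6 (mod 36).


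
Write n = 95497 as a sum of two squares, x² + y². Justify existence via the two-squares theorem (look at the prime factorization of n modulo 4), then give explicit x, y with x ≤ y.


Step 1: Factor n = 95497 = 29 · 37 · 89.
Step 2: Check the mod-4 condition on each prime factor: 29 ≡ 1 (mod 4), exponent 1; 37 ≡ 1 (mod 4), exponent 1; 89 ≡ 1 (mod 4), exponent 1.
All primes ≡ 3 (mod 4) appear to even exponent (or don't appear), so by the two-squares theorem n IS expressible as a sum of two squares.
Step 3: Build a representation. Here n = 29 · 37 · 89 is a product of primes ≡ 1 (mod 4). Each prime p ≡ 1 (mod 4) is itself a sum of two squares; find a² by testing p − a² for a perfect square:
  29: 29 − 1² = 28, 29 − 2² = 25 = 5² ⇒ 29 = 2² + 5².
  37: 37 − 1² = 36 = 6² ⇒ 37 = 1² + 6².
  89: 89 − 1² = 88, 89 − 2² = 85, 89 − 3² = 80, 89 − 4² = 73, 89 − 5² = 64 = 8² ⇒ 89 = 5² + 8².
  Combine using the Brahmagupta–Fibonacci identity (a² + b²)(c² + d²) = (ac − bd)² + (ad + bc)² = (ac + bd)² + (ad − bc)²:
  29 · 37 = 1073: from (2² + 5²)(1² + 6²), take (2·1 − 5·6, 2·6 + 5·1) = (2 − 30, 12 + 5) = (-28, 17); dropping signs (only squares matter) gives (28, 17); check 28² + 17² = 784 + 289 = 1073 ✓.
  1073 · 89 = 95497: from (28² + 17²)(5² + 8²), take (28·5 − 17·8, 28·8 + 17·5) = (140 − 136, 224 + 85) = (4, 309); check 4² + 309² = 16 + 95481 = 95497 ✓.
Step 4: Order so x ≤ y and verify: 4² + 309² = 16 + 95481 = 95497 = n. ✓

n = 95497 = 4² + 309² (one valid representation with x ≤ y).


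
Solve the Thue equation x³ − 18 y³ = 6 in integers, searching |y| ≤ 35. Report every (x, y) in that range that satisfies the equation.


The equation is x³ - 18y³ = 6. For fixed y, x³ = 18·y³ + 6, so a solution requires the RHS to be a perfect cube.
Strategy: iterate y from -35 to 35, compute RHS = 18·y³ + 6, and check whether it is a (positive or negative) perfect cube.
Check small values of y:
  y = 0: RHS = 6 is not a perfect cube.
  y = 1: RHS = 24 is not a perfect cube.
  y = -1: RHS = -12 is not a perfect cube.
  y = 2: RHS = 150 is not a perfect cube.
  y = -2: RHS = -138 is not a perfect cube.
  y = 3: RHS = 492 is not a perfect cube.
  y = -3: RHS = -480 is not a perfect cube.
Continuing the search up to |y| = 35 finds no solutions either.
No (x, y) in the scanned range satisfies the equation.

No integer solutions with |y| ≤ 35.


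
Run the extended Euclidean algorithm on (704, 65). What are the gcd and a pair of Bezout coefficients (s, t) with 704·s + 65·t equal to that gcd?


Euclidean algorithm on (704, 65) — divide until remainder is 0:
  704 = 10 · 65 + 54
  65 = 1 · 54 + 11
  54 = 4 · 11 + 10
  11 = 1 · 10 + 1
  10 = 10 · 1 + 0
gcd(704, 65) = 1.
Track Bezout coefficients alongside the remainders: start with r₀ = 704 = a·1 + b·0 (s = 1, t = 0) and r₁ = 65 = a·0 + b·1 (s = 0, t = 1); each new remainder r_{k+1} = r_{k-1} − q_k·r_k inherits s_{k+1} = s_{k-1} − q_k·s_k, t_{k+1} = t_{k-1} − q_k·t_k, so r_k = a·s_k + b·t_k at every step:
  q = 10: r = 54, s = 1 − 10·0 = 1, t = 0 − 10·1 = -10  (check: 704·1 + 65·(-10) = 54)
  q = 1: r = 11, s = 0 − 1·1 = -1, t = 1 − 1·(-10) = 11  (check: 704·(-1) + 65·11 = 11)
  q = 4: r = 10, s = 1 − 4·(-1) = 5, t = -10 − 4·11 = -54  (check: 704·5 + 65·(-54) = 10)
  q = 1: r = 1, s = -1 − 1·5 = -6, t = 11 − 1·(-54) = 65  (check: 704·(-6) + 65·65 = 1)
The row with r = 1 (the gcd) gives the Bezout coefficients s = -6, t = 65.
Result: 704 · (-6) + 65 · (65) = 1.

gcd(704, 65) = 1; s = -6, t = 65 (check: 704·(-6) + 65·65 = 1).


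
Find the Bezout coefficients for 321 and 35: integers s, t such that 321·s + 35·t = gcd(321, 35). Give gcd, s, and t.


Euclidean algorithm on (321, 35) — divide until remainder is 0:
  321 = 9 · 35 + 6
  35 = 5 · 6 + 5
  6 = 1 · 5 + 1
  5 = 5 · 1 + 0
gcd(321, 35) = 1.
Track Bezout coefficients alongside the remainders: start with r₀ = 321 = a·1 + b·0 (s = 1, t = 0) and r₁ = 35 = a·0 + b·1 (s = 0, t = 1); each new remainder r_{k+1} = r_{k-1} − q_k·r_k inherits s_{k+1} = s_{k-1} − q_k·s_k, t_{k+1} = t_{k-1} − q_k·t_k, so r_k = a·s_k + b·t_k at every step:
  q = 9: r = 6, s = 1 − 9·0 = 1, t = 0 − 9·1 = -9  (check: 321·1 + 35·(-9) = 6)
  q = 5: r = 5, s = 0 − 5·1 = -5, t = 1 − 5·(-9) = 46  (check: 321·(-5) + 35·46 = 5)
  q = 1: r = 1, s = 1 − 1·(-5) = 6, t = -9 − 1·46 = -55  (check: 321·6 + 35·(-55) = 1)
The row with r = 1 (the gcd) gives the Bezout coefficients s = 6, t = -55.
Result: 321 · (6) + 35 · (-55) = 1.

gcd(321, 35) = 1; s = 6, t = -55 (check: 321·6 + 35·(-55) = 1).


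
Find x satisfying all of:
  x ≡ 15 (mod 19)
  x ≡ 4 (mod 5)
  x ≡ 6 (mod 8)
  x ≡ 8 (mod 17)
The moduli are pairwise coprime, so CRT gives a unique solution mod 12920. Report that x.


Product of moduli M = 19 · 5 · 8 · 17 = 12920.
Merge one congruence at a time:
  Start: x ≡ 15 (mod 19).
  Combine with x ≡ 4 (mod 5); new modulus lcm = 95.
    Write x = 15 + 19·t and substitute into x ≡ 4 (mod 5): 19·t ≡ 4 − 15 = -11 (mod 5).
    Reduce coefficients mod 5: 4·t ≡ 4 (mod 5).
    The inverse of 4 mod 5 is 4 (since 4·4 = 16 = 3·5 + 1), so t ≡ 4·4 = 16 ≡ 1 (mod 5).
    Then x = 15 + 19·1 = 34, valid modulo lcm(19, 5) = 95: x ≡ 34 (mod 95).
  Combine with x ≡ 6 (mod 8); new modulus lcm = 760.
    Write x = 34 + 95·t and substitute into x ≡ 6 (mod 8): 95·t ≡ 6 − 34 = -28 (mod 8).
    Reduce coefficients mod 8: 7·t ≡ 4 (mod 8).
    The inverse of 7 mod 8 is 7 (since 7·7 = 49 = 6·8 + 1), so t ≡ 7·4 = 28 ≡ 4 (mod 8).
    Then x = 34 + 95·4 = 414, valid modulo lcm(95, 8) = 760: x ≡ 414 (mod 760).
  Combine with x ≡ 8 (mod 17); new modulus lcm = 12920.
    Write x = 414 + 760·t and substitute into x ≡ 8 (mod 17): 760·t ≡ 8 − 414 = -406 (mod 17).
    Reduce coefficients mod 17: 12·t ≡ 2 (mod 17).
    The inverse of 12 mod 17 is 10 (since 12·10 = 120 = 7·17 + 1), so t ≡ 10·2 = 20 ≡ 3 (mod 17).
    Then x = 414 + 760·3 = 2694, valid modulo lcm(760, 17) = 12920: x ≡ 2694 (mod 12920).
Verify against each original: 2694 mod 19 = 15, 2694 mod 5 = 4, 2694 mod 8 = 6, 2694 mod 17 = 8.

x ≡ 2694 (mod 12920).


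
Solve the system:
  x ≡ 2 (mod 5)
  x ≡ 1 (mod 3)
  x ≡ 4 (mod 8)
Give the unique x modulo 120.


Moduli 5, 3, 8 are pairwise coprime; by CRT there is a unique solution modulo M = 5 · 3 · 8 = 120.
Solve pairwise, accumulating the modulus:
  Start with x ≡ 2 (mod 5).
  Combine with x ≡ 1 (mod 3): since gcd(5, 3) = 1, we get a unique residue mod 15.
    Write x = 2 + 5·t and substitute into x ≡ 1 (mod 3): 5·t ≡ 1 − 2 = -1 (mod 3).
    Reduce coefficients mod 3: 2·t ≡ 2 (mod 3).
    The inverse of 2 mod 3 is 2 (since 2·2 = 4 = 1·3 + 1), so t ≡ 2·2 = 4 ≡ 1 (mod 3).
    Then x = 2 + 5·1 = 7, valid modulo lcm(5, 3) = 15: x ≡ 7 (mod 15).
  Combine with x ≡ 4 (mod 8): since gcd(15, 8) = 1, we get a unique residue mod 120.
    Write x = 7 + 15·t and substitute into x ≡ 4 (mod 8): 15·t ≡ 4 − 7 = -3 (mod 8).
    Reduce coefficients mod 8: 7·t ≡ 5 (mod 8).
    The inverse of 7 mod 8 is 7 (since 7·7 = 49 = 6·8 + 1), so t ≡ 7·5 = 35 ≡ 3 (mod 8).
    Then x = 7 + 15·3 = 52, valid modulo lcm(15, 8) = 120: x ≡ 52 (mod 120).
Verify: 52 mod 5 = 2 ✓, 52 mod 3 = 1 ✓, 52 mod 8 = 4 ✓.

x ≡ 52 (mod 120).


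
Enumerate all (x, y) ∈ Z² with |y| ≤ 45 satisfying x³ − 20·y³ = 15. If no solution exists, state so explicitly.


The equation is x³ - 20y³ = 15. For fixed y, x³ = 20·y³ + 15, so a solution requires the RHS to be a perfect cube.
Strategy: iterate y from -45 to 45, compute RHS = 20·y³ + 15, and check whether it is a (positive or negative) perfect cube.
Check small values of y:
  y = 0: RHS = 15 is not a perfect cube.
  y = 1: RHS = 35 is not a perfect cube.
  y = -1: RHS = -5 is not a perfect cube.
  y = 2: RHS = 175 is not a perfect cube.
  y = -2: RHS = -145 is not a perfect cube.
  y = 3: RHS = 555 is not a perfect cube.
  y = -3: RHS = -525 is not a perfect cube.
Continuing the search up to |y| = 45 finds no solutions either.
No (x, y) in the scanned range satisfies the equation.

No integer solutions with |y| ≤ 45.


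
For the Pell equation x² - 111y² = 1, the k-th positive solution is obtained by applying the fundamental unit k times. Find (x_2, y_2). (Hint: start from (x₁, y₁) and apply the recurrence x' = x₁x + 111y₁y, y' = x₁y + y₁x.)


Step 1: Find the fundamental solution (x₁, y₁) of x² - 111y² = 1.
  Expand √111 as a continued fraction. a₀ = ⌊√111⌋ = 10; iterate m_{k+1} = d_k·a_k − m_k, d_{k+1} = (111 − m_{k+1}²)/d_k, a_{k+1} = ⌊(a₀ + m_{k+1})/d_{k+1}⌋ (starting m₀ = 0, d₀ = 1), with convergents p_k = a_k·p_{k-1} + p_{k-2}, q_k = a_k·q_{k-1} + q_{k-2} (p₋₁ = 1, q₋₁ = 0):
  k = 0: a₀ = 10; p₀/q₀ = 10/1; p₀² − 111·q₀² = 100 − 111 = -11.
  k = 1: m = 10, d = 11, a = ⌊(10 + 10)/11⌋ = 1; p/q = (1·10 + 1)/(1·1 + 0) = 11/1; p² − 111·q² = 121 − 111 = 10.
  k = 2: m = 1, d = 10, a = ⌊(10 + 1)/10⌋ = 1; p/q = (1·11 + 10)/(1·1 + 1) = 21/2; p² − 111·q² = 441 − 444 = -3.
  k = 3: m = 9, d = 3, a = ⌊(10 + 9)/3⌋ = 6; p/q = (6·21 + 11)/(6·2 + 1) = 137/13; p² − 111·q² = 18769 − 18759 = 10.
  k = 4: m = 9, d = 10, a = ⌊(10 + 9)/10⌋ = 1; p/q = (1·137 + 21)/(1·13 + 2) = 158/15; p² − 111·q² = 24964 − 24975 = -11.
  k = 5: m = 1, d = 11, a = ⌊(10 + 1)/11⌋ = 1; p/q = (1·158 + 137)/(1·15 + 13) = 295/28; p² − 111·q² = 87025 − 87024 = 1.
  The first convergent with p² − 111·q² = 1 gives the fundamental solution (x₁, y₁) = (295, 28).
Step 2: Apply the recurrence (x_{n+1}, y_{n+1}) = (x₁x_n + 111y₁y_n, x₁y_n + y₁x_n) repeatedly.
  From (x_1, y_1) = (295, 28): x_2 = 295·295 + 111·28·28 = 174049; y_2 = 295·28 + 28·295 = 16520.
Step 3: Verify x_2² - 111·y_2² = 30293054401 - 30293054400 = 1 (should be 1). ✓

(x_1, y_1) = (295, 28); (x_2, y_2) = (174049, 16520).


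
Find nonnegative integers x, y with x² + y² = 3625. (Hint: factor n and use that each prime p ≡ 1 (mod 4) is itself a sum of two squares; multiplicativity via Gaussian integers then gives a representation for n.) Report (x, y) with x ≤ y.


Step 1: Factor n = 3625 = 5^3 · 29.
Step 2: Check the mod-4 condition on each prime factor: 5 ≡ 1 (mod 4), exponent 3; 29 ≡ 1 (mod 4), exponent 1.
All primes ≡ 3 (mod 4) appear to even exponent (or don't appear), so by the two-squares theorem n IS expressible as a sum of two squares.
Step 3: Build a representation. Group n = k² · m with k = 5 and m = 5 · 29 = 145 (a product of primes ≡ 1 (mod 4)); a representation of m scales to one of n via (k·x)² + (k·y)² = k²(x² + y²). Each prime p ≡ 1 (mod 4) is itself a sum of two squares; find a² by testing p − a² for a perfect square:
  5: 5 − 1² = 4 = 2² ⇒ 5 = 1² + 2².
  29: 29 − 1² = 28, 29 − 2² = 25 = 5² ⇒ 29 = 2² + 5².
  Combine using the Brahmagupta–Fibonacci identity (a² + b²)(c² + d²) = (ac − bd)² + (ad + bc)² = (ac + bd)² + (ad − bc)²:
  5 · 29 = 145: from (1² + 2²)(2² + 5²), take (1·2 − 2·5, 1·5 + 2·2) = (2 − 10, 5 + 4) = (-8, 9); dropping signs (only squares matter) gives (8, 9); check 8² + 9² = 64 + 81 = 145 ✓.
  Scale by k = 5: (5·8, 5·9) = (40, 45).
Step 4: Order so x ≤ y and verify: 40² + 45² = 1600 + 2025 = 3625 = n. ✓

n = 3625 = 40² + 45² (one valid representation with x ≤ y).


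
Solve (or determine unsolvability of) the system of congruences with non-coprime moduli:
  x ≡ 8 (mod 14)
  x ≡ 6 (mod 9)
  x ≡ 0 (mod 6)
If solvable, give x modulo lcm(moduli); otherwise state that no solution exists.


Moduli 14, 9, 6 are not pairwise coprime, so CRT works modulo lcm(m_i) when all pairwise compatibility conditions hold.
Pairwise compatibility: gcd(m_i, m_j) must divide a_i - a_j for every pair.
Merge one congruence at a time:
  Start: x ≡ 8 (mod 14).
  Combine with x ≡ 6 (mod 9): gcd(14, 9) = 1; 6 - 8 = -2, which IS divisible by 1, so compatible.
    Write x = 8 + 14·t and substitute into x ≡ 6 (mod 9): 14·t ≡ 6 − 8 = -2 (mod 9).
    Reduce coefficients mod 9: 5·t ≡ 7 (mod 9).
    The inverse of 5 mod 9 is 2 (since 5·2 = 10 = 1·9 + 1), so t ≡ 2·7 = 14 ≡ 5 (mod 9).
    Then x = 8 + 14·5 = 78, valid modulo lcm(14, 9) = 126: x ≡ 78 (mod 126).
  Combine with x ≡ 0 (mod 6): gcd(126, 6) = 6; 0 - 78 = -78, which IS divisible by 6, so compatible.
    Write x = 78 + 126·t and substitute into x ≡ 0 (mod 6): 126·t ≡ 0 − 78 = -78 (mod 6).
    Divide the congruence (and modulus) by g = 6: 21·t ≡ -13 (mod 1).
    Modulo 1 every t works; take t = 0.
    Then x = 78 + 126·0 = 78, valid modulo lcm(126, 6) = 126: x ≡ 78 (mod 126).
Verify: 78 mod 14 = 8, 78 mod 9 = 6, 78 mod 6 = 0.

x ≡ 78 (mod 126).


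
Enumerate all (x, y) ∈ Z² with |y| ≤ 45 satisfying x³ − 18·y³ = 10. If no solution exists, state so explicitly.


The equation is x³ - 18y³ = 10. For fixed y, x³ = 18·y³ + 10, so a solution requires the RHS to be a perfect cube.
Strategy: iterate y from -45 to 45, compute RHS = 18·y³ + 10, and check whether it is a (positive or negative) perfect cube.
Check small values of y:
  y = 0: RHS = 10 is not a perfect cube.
  y = 1: RHS = 28 is not a perfect cube.
  y = -1: RHS = -8 = (-2)³ ⇒ x = -2 works.
  y = 2: RHS = 154 is not a perfect cube.
  y = -2: RHS = -134 is not a perfect cube.
  y = 3: RHS = 496 is not a perfect cube.
  y = -3: RHS = -476 is not a perfect cube.
Continuing the search up to |y| = 45 finds no further solutions beyond those listed.
Collected solutions: (-2, -1).

Solutions (with |y| ≤ 45): (-2, -1).


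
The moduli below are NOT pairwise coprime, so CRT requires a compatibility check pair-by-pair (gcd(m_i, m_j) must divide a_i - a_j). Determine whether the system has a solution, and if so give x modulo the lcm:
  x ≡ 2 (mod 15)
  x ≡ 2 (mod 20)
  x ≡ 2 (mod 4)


Moduli 15, 20, 4 are not pairwise coprime, so CRT works modulo lcm(m_i) when all pairwise compatibility conditions hold.
Pairwise compatibility: gcd(m_i, m_j) must divide a_i - a_j for every pair.
Merge one congruence at a time:
  Start: x ≡ 2 (mod 15).
  Combine with x ≡ 2 (mod 20): gcd(15, 20) = 5; 2 - 2 = 0, which IS divisible by 5, so compatible.
    Write x = 2 + 15·t and substitute into x ≡ 2 (mod 20): 15·t ≡ 2 − 2 = 0 (mod 20).
    Divide the congruence (and modulus) by g = 5: 3·t ≡ 0 (mod 4).
    The inverse of 3 mod 4 is 3 (since 3·3 = 9 = 2·4 + 1), so t ≡ 3·0 = 0 ≡ 0 (mod 4).
    Then x = 2 + 15·0 = 2, valid modulo lcm(15, 20) = 60: x ≡ 2 (mod 60).
  Combine with x ≡ 2 (mod 4): gcd(60, 4) = 4; 2 - 2 = 0, which IS divisible by 4, so compatible.
    Write x = 2 + 60·t and substitute into x ≡ 2 (mod 4): 60·t ≡ 2 − 2 = 0 (mod 4).
    Divide the congruence (and modulus) by g = 4: 15·t ≡ 0 (mod 1).
    Modulo 1 every t works; take t = 0.
    Then x = 2 + 60·0 = 2, valid modulo lcm(60, 4) = 60: x ≡ 2 (mod 60).
Verify: 2 mod 15 = 2, 2 mod 20 = 2, 2 mod 4 = 2.

x ≡ 2 (mod 60).


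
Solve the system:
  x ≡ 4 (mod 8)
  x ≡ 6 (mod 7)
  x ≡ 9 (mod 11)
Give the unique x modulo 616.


Moduli 8, 7, 11 are pairwise coprime; by CRT there is a unique solution modulo M = 8 · 7 · 11 = 616.
Solve pairwise, accumulating the modulus:
  Start with x ≡ 4 (mod 8).
  Combine with x ≡ 6 (mod 7): since gcd(8, 7) = 1, we get a unique residue mod 56.
    Write x = 4 + 8·t and substitute into x ≡ 6 (mod 7): 8·t ≡ 6 − 4 = 2 (mod 7).
    Reduce coefficients mod 7: 1·t ≡ 2 (mod 7).
    So t ≡ 2 (mod 7).
    Then x = 4 + 8·2 = 20, valid modulo lcm(8, 7) = 56: x ≡ 20 (mod 56).
  Combine with x ≡ 9 (mod 11): since gcd(56, 11) = 1, we get a unique residue mod 616.
    Write x = 20 + 56·t and substitute into x ≡ 9 (mod 11): 56·t ≡ 9 − 20 = -11 (mod 11).
    Reduce coefficients mod 11: 1·t ≡ 0 (mod 11).
    So t ≡ 0 (mod 11).
    Then x = 20 + 56·0 = 20, valid modulo lcm(56, 11) = 616: x ≡ 20 (mod 616).
Verify: 20 mod 8 = 4 ✓, 20 mod 7 = 6 ✓, 20 mod 11 = 9 ✓.

x ≡ 20 (mod 616).


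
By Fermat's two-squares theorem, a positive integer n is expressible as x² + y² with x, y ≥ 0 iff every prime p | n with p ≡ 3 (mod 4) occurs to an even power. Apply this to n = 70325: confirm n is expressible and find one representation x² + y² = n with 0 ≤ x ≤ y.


Step 1: Factor n = 70325 = 5^2 · 29 · 97.
Step 2: Check the mod-4 condition on each prime factor: 5 ≡ 1 (mod 4), exponent 2; 29 ≡ 1 (mod 4), exponent 1; 97 ≡ 1 (mod 4), exponent 1.
All primes ≡ 3 (mod 4) appear to even exponent (or don't appear), so by the two-squares theorem n IS expressible as a sum of two squares.
Step 3: Build a representation. Group n = k² · m with k = 5 and m = 29 · 97 = 2813 (a product of primes ≡ 1 (mod 4)); a representation of m scales to one of n via (k·x)² + (k·y)² = k²(x² + y²). Each prime p ≡ 1 (mod 4) is itself a sum of two squares; find a² by testing p − a² for a perfect square:
  29: 29 − 1² = 28, 29 − 2² = 25 = 5² ⇒ 29 = 2² + 5².
  97: 97 − 1² = 96, 97 − 2² = 93, 97 − 3² = 88, 97 − 4² = 81 = 9² ⇒ 97 = 4² + 9².
  Combine using the Brahmagupta–Fibonacci identity (a² + b²)(c² + d²) = (ac − bd)² + (ad + bc)² = (ac + bd)² + (ad − bc)²:
  29 · 97 = 2813: from (2² + 5²)(4² + 9²), take (2·4 − 5·9, 2·9 + 5·4) = (8 − 45, 18 + 20) = (-37, 38); dropping signs (only squares matter) gives (37, 38); check 37² + 38² = 1369 + 1444 = 2813 ✓.
  Scale by k = 5: (5·37, 5·38) = (185, 190).
Step 4: Order so x ≤ y and verify: 185² + 190² = 34225 + 36100 = 70325 = n. ✓

n = 70325 = 185² + 190² (one valid representation with x ≤ y).


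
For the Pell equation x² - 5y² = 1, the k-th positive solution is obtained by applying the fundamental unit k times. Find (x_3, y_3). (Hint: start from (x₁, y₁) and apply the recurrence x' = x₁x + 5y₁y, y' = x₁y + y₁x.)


Step 1: Find the fundamental solution (x₁, y₁) of x² - 5y² = 1.
  Expand √5 as a continued fraction. a₀ = ⌊√5⌋ = 2; iterate m_{k+1} = d_k·a_k − m_k, d_{k+1} = (5 − m_{k+1}²)/d_k, a_{k+1} = ⌊(a₀ + m_{k+1})/d_{k+1}⌋ (starting m₀ = 0, d₀ = 1), with convergents p_k = a_k·p_{k-1} + p_{k-2}, q_k = a_k·q_{k-1} + q_{k-2} (p₋₁ = 1, q₋₁ = 0):
  k = 0: a₀ = 2; p₀/q₀ = 2/1; p₀² − 5·q₀² = 4 − 5 = -1.
  k = 1: m = 2, d = 1, a = ⌊(2 + 2)/1⌋ = 4; p/q = (4·2 + 1)/(4·1 + 0) = 9/4; p² − 5·q² = 81 − 80 = 1.
  The first convergent with p² − 5·q² = 1 gives the fundamental solution (x₁, y₁) = (9, 4).
Step 2: Apply the recurrence (x_{n+1}, y_{n+1}) = (x₁x_n + 5y₁y_n, x₁y_n + y₁x_n) repeatedly.
  From (x_1, y_1) = (9, 4): x_2 = 9·9 + 5·4·4 = 161; y_2 = 9·4 + 4·9 = 72.
  From (x_2, y_2) = (161, 72): x_3 = 9·161 + 5·4·72 = 2889; y_3 = 9·72 + 4·161 = 1292.
Step 3: Verify x_3² - 5·y_3² = 8346321 - 8346320 = 1 (should be 1). ✓

(x_1, y_1) = (9, 4); (x_3, y_3) = (2889, 1292).


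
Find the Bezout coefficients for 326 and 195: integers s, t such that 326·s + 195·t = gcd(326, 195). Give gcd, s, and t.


Euclidean algorithm on (326, 195) — divide until remainder is 0:
  326 = 1 · 195 + 131
  195 = 1 · 131 + 64
  131 = 2 · 64 + 3
  64 = 21 · 3 + 1
  3 = 3 · 1 + 0
gcd(326, 195) = 1.
Track Bezout coefficients alongside the remainders: start with r₀ = 326 = a·1 + b·0 (s = 1, t = 0) and r₁ = 195 = a·0 + b·1 (s = 0, t = 1); each new remainder r_{k+1} = r_{k-1} − q_k·r_k inherits s_{k+1} = s_{k-1} − q_k·s_k, t_{k+1} = t_{k-1} − q_k·t_k, so r_k = a·s_k + b·t_k at every step:
  q = 1: r = 131, s = 1 − 1·0 = 1, t = 0 − 1·1 = -1  (check: 326·1 + 195·(-1) = 131)
  q = 1: r = 64, s = 0 − 1·1 = -1, t = 1 − 1·(-1) = 2  (check: 326·(-1) + 195·2 = 64)
  q = 2: r = 3, s = 1 − 2·(-1) = 3, t = -1 − 2·2 = -5  (check: 326·3 + 195·(-5) = 3)
  q = 21: r = 1, s = -1 − 21·3 = -64, t = 2 − 21·(-5) = 107  (check: 326·(-64) + 195·107 = 1)
The row with r = 1 (the gcd) gives the Bezout coefficients s = -64, t = 107.
Result: 326 · (-64) + 195 · (107) = 1.

gcd(326, 195) = 1; s = -64, t = 107 (check: 326·(-64) + 195·107 = 1).


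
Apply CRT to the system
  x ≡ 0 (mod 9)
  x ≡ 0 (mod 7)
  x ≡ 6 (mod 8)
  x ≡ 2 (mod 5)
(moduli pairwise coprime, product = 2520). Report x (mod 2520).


Product of moduli M = 9 · 7 · 8 · 5 = 2520.
Merge one congruence at a time:
  Start: x ≡ 0 (mod 9).
  Combine with x ≡ 0 (mod 7); new modulus lcm = 63.
    Write x = 0 + 9·t and substitute into x ≡ 0 (mod 7): 9·t ≡ 0 − 0 = 0 (mod 7).
    Reduce coefficients mod 7: 2·t ≡ 0 (mod 7).
    The inverse of 2 mod 7 is 4 (since 2·4 = 8 = 1·7 + 1), so t ≡ 4·0 = 0 ≡ 0 (mod 7).
    Then x = 0 + 9·0 = 0, valid modulo lcm(9, 7) = 63: x ≡ 0 (mod 63).
  Combine with x ≡ 6 (mod 8); new modulus lcm = 504.
    Write x = 0 + 63·t and substitute into x ≡ 6 (mod 8): 63·t ≡ 6 − 0 = 6 (mod 8).
    Reduce coefficients mod 8: 7·t ≡ 6 (mod 8).
    The inverse of 7 mod 8 is 7 (since 7·7 = 49 = 6·8 + 1), so t ≡ 7·6 = 42 ≡ 2 (mod 8).
    Then x = 0 + 63·2 = 126, valid modulo lcm(63, 8) = 504: x ≡ 126 (mod 504).
  Combine with x ≡ 2 (mod 5); new modulus lcm = 2520.
    Write x = 126 + 504·t and substitute into x ≡ 2 (mod 5): 504·t ≡ 2 − 126 = -124 (mod 5).
    Reduce coefficients mod 5: 4·t ≡ 1 (mod 5).
    The inverse of 4 mod 5 is 4 (since 4·4 = 16 = 3·5 + 1), so t ≡ 4·1 = 4 ≡ 4 (mod 5).
    Then x = 126 + 504·4 = 2142, valid modulo lcm(504, 5) = 2520: x ≡ 2142 (mod 2520).
Verify against each original: 2142 mod 9 = 0, 2142 mod 7 = 0, 2142 mod 8 = 6, 2142 mod 5 = 2.

x ≡ 2142 (mod 2520).


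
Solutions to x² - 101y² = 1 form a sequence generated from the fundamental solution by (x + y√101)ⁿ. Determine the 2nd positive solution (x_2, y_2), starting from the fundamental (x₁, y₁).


Step 1: Find the fundamental solution (x₁, y₁) of x² - 101y² = 1.
  Expand √101 as a continued fraction. a₀ = ⌊√101⌋ = 10; iterate m_{k+1} = d_k·a_k − m_k, d_{k+1} = (101 − m_{k+1}²)/d_k, a_{k+1} = ⌊(a₀ + m_{k+1})/d_{k+1}⌋ (starting m₀ = 0, d₀ = 1), with convergents p_k = a_k·p_{k-1} + p_{k-2}, q_k = a_k·q_{k-1} + q_{k-2} (p₋₁ = 1, q₋₁ = 0):
  k = 0: a₀ = 10; p₀/q₀ = 10/1; p₀² − 101·q₀² = 100 − 101 = -1.
  k = 1: m = 10, d = 1, a = ⌊(10 + 10)/1⌋ = 20; p/q = (20·10 + 1)/(20·1 + 0) = 201/20; p² − 101·q² = 40401 − 40400 = 1.
  The first convergent with p² − 101·q² = 1 gives the fundamental solution (x₁, y₁) = (201, 20).
Step 2: Apply the recurrence (x_{n+1}, y_{n+1}) = (x₁x_n + 101y₁y_n, x₁y_n + y₁x_n) repeatedly.
  From (x_1, y_1) = (201, 20): x_2 = 201·201 + 101·20·20 = 80801; y_2 = 201·20 + 20·201 = 8040.
Step 3: Verify x_2² - 101·y_2² = 6528801601 - 6528801600 = 1 (should be 1). ✓

(x_1, y_1) = (201, 20); (x_2, y_2) = (80801, 8040).


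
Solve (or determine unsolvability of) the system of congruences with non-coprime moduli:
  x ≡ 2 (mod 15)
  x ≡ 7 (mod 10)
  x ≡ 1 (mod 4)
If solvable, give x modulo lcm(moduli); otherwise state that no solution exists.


Moduli 15, 10, 4 are not pairwise coprime, so CRT works modulo lcm(m_i) when all pairwise compatibility conditions hold.
Pairwise compatibility: gcd(m_i, m_j) must divide a_i - a_j for every pair.
Merge one congruence at a time:
  Start: x ≡ 2 (mod 15).
  Combine with x ≡ 7 (mod 10): gcd(15, 10) = 5; 7 - 2 = 5, which IS divisible by 5, so compatible.
    Write x = 2 + 15·t and substitute into x ≡ 7 (mod 10): 15·t ≡ 7 − 2 = 5 (mod 10).
    Divide the congruence (and modulus) by g = 5: 3·t ≡ 1 (mod 2).
    Reduce coefficients mod 2: 1·t ≡ 1 (mod 2).
    So t ≡ 1 (mod 2).
    Then x = 2 + 15·1 = 17, valid modulo lcm(15, 10) = 30: x ≡ 17 (mod 30).
  Combine with x ≡ 1 (mod 4): gcd(30, 4) = 2; 1 - 17 = -16, which IS divisible by 2, so compatible.
    Write x = 17 + 30·t and substitute into x ≡ 1 (mod 4): 30·t ≡ 1 − 17 = -16 (mod 4).
    Divide the congruence (and modulus) by g = 2: 15·t ≡ -8 (mod 2).
    Reduce coefficients mod 2: 1·t ≡ 0 (mod 2).
    So t ≡ 0 (mod 2).
    Then x = 17 + 30·0 = 17, valid modulo lcm(30, 4) = 60: x ≡ 17 (mod 60).
Verify: 17 mod 15 = 2, 17 mod 10 = 7, 17 mod 4 = 1.

x ≡ 17 (mod 60).
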